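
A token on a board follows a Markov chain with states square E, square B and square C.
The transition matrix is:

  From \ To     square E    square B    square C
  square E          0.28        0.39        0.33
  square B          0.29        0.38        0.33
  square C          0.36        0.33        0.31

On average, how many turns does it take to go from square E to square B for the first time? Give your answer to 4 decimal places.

2.6984

Let t(s) be the expected number of turns to first reach square B from state s, with t(square B) = 0. Conditioning on the first turn:
t(square E) = 1 + 0.28·t(square E) + 0.33·t(square C)
t(square C) = 1 + 0.36·t(square E) + 0.31·t(square C)
Solving: t(square E) = 2.6984, t(square C) = 2.8571.
Expected turns from square E to square B: 2.6984.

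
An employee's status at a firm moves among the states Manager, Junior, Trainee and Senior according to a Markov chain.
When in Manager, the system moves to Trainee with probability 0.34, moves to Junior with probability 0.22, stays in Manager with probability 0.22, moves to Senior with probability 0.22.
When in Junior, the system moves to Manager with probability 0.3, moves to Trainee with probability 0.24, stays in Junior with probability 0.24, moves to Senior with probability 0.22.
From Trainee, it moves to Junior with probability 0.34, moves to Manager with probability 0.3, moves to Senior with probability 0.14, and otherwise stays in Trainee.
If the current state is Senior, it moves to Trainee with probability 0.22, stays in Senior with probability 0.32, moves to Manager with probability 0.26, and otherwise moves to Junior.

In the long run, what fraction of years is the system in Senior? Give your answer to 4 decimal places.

0.2216

Let the stationary distribution be π with π = πP and π_1 + π_2 + π_3 + π_4 = 1.
π_1 = 0.22·π_1 + 0.3·π_2 + 0.3·π_3 + 0.26·π_4
π_2 = 0.22·π_1 + 0.24·π_2 + 0.34·π_3 + 0.2·π_4
π_3 = 0.34·π_1 + 0.24·π_2 + 0.22·π_3 + 0.22·π_4
Solving with the normalization constraint gives π = (0.2696, 0.2515, 0.2574, 0.2216).
So the stationary probability of Senior is 0.2216.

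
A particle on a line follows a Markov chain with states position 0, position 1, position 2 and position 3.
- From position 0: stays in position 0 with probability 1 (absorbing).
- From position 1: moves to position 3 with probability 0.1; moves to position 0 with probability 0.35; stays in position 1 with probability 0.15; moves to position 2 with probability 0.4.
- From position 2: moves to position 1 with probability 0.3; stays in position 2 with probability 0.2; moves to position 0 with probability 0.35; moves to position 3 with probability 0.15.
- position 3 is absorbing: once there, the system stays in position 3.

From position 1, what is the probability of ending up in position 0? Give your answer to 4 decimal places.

Let h(s) be the probability of absorption at position 0 starting from transient state s. Then h(position 0) = 1 and h(position 3) = 0. By first-step analysis:
h(position 1) = 0.35·1 + 0.15·h(position 1) + 0.4·h(position 2) + 0.1·0
h(position 2) = 0.35·1 + 0.3·h(position 1) + 0.2·h(position 2) + 0.15·0
Solving: h(position 1) = 0.7500, h(position 2) = 0.7188.
Starting from position 1, the probability is 0.7500.

0.7500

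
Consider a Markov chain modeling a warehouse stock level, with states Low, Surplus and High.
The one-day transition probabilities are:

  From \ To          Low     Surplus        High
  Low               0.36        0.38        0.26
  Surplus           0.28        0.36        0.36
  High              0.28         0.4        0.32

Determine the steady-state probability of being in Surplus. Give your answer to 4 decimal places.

Let the stationary distribution be π with π = πP and π_1 + π_2 + π_3 = 1.
π_1 = 0.36·π_1 + 0.28·π_2 + 0.28·π_3
π_2 = 0.38·π_1 + 0.36·π_2 + 0.4·π_3
Solving with the normalization constraint gives π = (0.3043, 0.3788, 0.3169).
So the stationary probability of Surplus is 0.3788.

0.3788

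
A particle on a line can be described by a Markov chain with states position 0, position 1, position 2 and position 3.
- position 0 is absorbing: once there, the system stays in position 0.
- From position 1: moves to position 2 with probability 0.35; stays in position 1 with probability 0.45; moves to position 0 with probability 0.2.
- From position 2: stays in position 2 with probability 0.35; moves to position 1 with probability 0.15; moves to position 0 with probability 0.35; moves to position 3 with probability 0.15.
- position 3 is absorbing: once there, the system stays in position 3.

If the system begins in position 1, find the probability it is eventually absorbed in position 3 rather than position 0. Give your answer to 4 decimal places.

Let h(s) be the probability of absorption at position 3 starting from transient state s. Then h(position 3) = 1 and h(position 0) = 0. By first-step analysis:
h(position 1) = 0.2·0 + 0.45·h(position 1) + 0.35·h(position 2)
h(position 2) = 0.35·0 + 0.15·h(position 1) + 0.35·h(position 2) + 0.15·1
Solving: h(position 1) = 0.1721, h(position 2) = 0.2705.
Starting from position 1, the probability is 0.1721.

0.1721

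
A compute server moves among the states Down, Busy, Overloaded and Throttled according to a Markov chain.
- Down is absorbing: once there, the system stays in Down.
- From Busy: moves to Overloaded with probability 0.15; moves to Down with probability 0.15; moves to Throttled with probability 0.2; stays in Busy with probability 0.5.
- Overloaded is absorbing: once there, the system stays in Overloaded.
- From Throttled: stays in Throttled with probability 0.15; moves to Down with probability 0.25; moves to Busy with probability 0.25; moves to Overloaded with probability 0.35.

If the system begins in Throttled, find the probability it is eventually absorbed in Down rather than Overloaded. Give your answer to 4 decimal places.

Let h(s) be the probability of absorption at Down starting from transient state s. Then h(Down) = 1 and h(Overloaded) = 0. By first-step analysis:
h(Busy) = 0.15·1 + 0.5·h(Busy) + 0.15·0 + 0.2·h(Throttled)
h(Throttled) = 0.25·1 + 0.25·h(Busy) + 0.35·0 + 0.15·h(Throttled)
Solving: h(Busy) = 0.4733, h(Throttled) = 0.4333.
Starting from Throttled, the probability is 0.4333.

0.4333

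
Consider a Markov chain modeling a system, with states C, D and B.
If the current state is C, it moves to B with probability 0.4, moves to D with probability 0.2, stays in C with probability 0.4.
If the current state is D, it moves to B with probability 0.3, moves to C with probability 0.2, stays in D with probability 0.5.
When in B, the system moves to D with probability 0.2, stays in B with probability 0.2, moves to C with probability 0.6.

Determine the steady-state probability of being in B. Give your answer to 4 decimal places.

Let the stationary distribution be π with π = πP and π_1 + π_2 + π_3 = 1.
π_1 = 0.4·π_1 + 0.2·π_2 + 0.6·π_3
π_2 = 0.2·π_1 + 0.5·π_2 + 0.2·π_3
Solving with the normalization constraint gives π = (0.4048, 0.2857, 0.3095).
So the stationary probability of B is 0.3095.

0.3095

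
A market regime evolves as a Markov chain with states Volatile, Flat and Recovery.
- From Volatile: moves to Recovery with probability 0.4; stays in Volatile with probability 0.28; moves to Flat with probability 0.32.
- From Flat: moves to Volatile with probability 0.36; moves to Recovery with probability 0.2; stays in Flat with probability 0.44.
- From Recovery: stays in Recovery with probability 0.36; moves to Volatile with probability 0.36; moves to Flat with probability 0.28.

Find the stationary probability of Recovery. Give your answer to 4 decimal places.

0.3175

Let the stationary distribution be π with π = πP and π_1 + π_2 + π_3 = 1.
π_1 = 0.28·π_1 + 0.36·π_2 + 0.36·π_3
π_2 = 0.32·π_1 + 0.44·π_2 + 0.28·π_3
Solving with the normalization constraint gives π = (0.3333, 0.3492, 0.3175).
So the stationary probability of Recovery is 0.3175.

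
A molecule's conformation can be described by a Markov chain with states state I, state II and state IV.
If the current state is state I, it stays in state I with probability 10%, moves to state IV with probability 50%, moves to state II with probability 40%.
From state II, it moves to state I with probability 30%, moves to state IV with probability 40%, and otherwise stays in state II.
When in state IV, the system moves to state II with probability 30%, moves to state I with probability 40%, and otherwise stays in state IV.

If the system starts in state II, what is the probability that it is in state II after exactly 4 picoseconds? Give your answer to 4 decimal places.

0.3283

Propagate the distribution vector 4 picoseconds from state II.
After 0 picoseconds: (0.0000, 1.0000, 0.0000)
After 1 picosecond: (0.3000, 0.3000, 0.4000)
After 2 picoseconds: (0.2800, 0.3300, 0.3900)
After 3 picoseconds: (0.2830, 0.3280, 0.3890)
After 4 picoseconds: (0.2823, 0.3283, 0.3894)
P(in state II after 4 picoseconds) = 0.3283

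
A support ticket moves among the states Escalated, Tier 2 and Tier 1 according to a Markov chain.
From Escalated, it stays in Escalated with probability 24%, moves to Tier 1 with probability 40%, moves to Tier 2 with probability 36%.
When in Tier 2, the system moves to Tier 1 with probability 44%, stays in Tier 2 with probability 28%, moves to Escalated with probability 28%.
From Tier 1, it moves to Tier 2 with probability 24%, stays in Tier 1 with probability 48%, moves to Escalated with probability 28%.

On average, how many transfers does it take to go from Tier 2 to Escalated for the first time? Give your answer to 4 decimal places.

3.5714

Let t(s) be the expected number of transfers to first reach Escalated from state s, with t(Escalated) = 0. Conditioning on the first transfer:
t(Tier 2) = 1 + 0.28·t(Tier 2) + 0.44·t(Tier 1)
t(Tier 1) = 1 + 0.24·t(Tier 2) + 0.48·t(Tier 1)
Solving: t(Tier 2) = 3.5714, t(Tier 1) = 3.5714.
Expected transfers from Tier 2 to Escalated: 3.5714.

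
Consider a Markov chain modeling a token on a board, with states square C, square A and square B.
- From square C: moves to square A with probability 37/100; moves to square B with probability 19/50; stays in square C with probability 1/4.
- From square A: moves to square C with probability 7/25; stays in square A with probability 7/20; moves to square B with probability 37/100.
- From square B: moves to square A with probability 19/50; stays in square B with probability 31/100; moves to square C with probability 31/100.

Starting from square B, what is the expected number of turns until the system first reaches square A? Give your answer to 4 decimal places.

Let t(s) be the expected number of turns to first reach square A from state s, with t(square A) = 0. Conditioning on the first turn:
t(square C) = 1 + 0.25·t(square C) + 0.38·t(square B)
t(square B) = 1 + 0.31·t(square C) + 0.31·t(square B)
Solving: t(square C) = 2.6770, t(square B) = 2.6520.
Expected turns from square B to square A: 2.6520.

2.6520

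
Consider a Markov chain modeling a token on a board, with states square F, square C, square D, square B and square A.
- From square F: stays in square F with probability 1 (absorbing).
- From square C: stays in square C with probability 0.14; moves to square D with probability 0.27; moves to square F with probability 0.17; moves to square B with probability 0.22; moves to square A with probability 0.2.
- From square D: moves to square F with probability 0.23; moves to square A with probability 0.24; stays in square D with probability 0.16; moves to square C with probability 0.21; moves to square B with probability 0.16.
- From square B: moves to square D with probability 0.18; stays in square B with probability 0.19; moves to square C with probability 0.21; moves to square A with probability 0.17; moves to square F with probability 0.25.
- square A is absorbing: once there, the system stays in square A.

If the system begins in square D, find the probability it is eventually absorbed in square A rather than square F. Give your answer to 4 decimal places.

0.4977

Let h(s) be the probability of absorption at square A starting from transient state s. Then h(square A) = 1 and h(square F) = 0. By first-step analysis:
h(square C) = 0.17·0 + 0.14·h(square C) + 0.27·h(square D) + 0.22·h(square B) + 0.2·1
h(square D) = 0.23·0 + 0.21·h(square C) + 0.16·h(square D) + 0.16·h(square B) + 0.24·1
h(square B) = 0.25·0 + 0.21·h(square C) + 0.18·h(square D) + 0.19·h(square B) + 0.17·1
Solving: h(square C) = 0.5042, h(square D) = 0.4977, h(square B) = 0.4512.
Starting from square D, the probability is 0.4977.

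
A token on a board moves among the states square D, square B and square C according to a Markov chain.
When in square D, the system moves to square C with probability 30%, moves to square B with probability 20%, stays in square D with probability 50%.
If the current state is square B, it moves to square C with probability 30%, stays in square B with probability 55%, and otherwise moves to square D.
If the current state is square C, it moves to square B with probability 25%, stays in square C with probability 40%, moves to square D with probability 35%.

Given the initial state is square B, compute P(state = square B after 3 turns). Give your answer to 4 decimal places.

0.3591

Propagate the distribution vector 3 turns from square B.
After 0 turns: (0.0000, 1.0000, 0.0000)
After 1 turn: (0.1500, 0.5500, 0.3000)
After 2 turns: (0.2625, 0.4075, 0.3300)
After 3 turns: (0.3079, 0.3591, 0.3330)
P(in square B after 3 turns) = 0.3591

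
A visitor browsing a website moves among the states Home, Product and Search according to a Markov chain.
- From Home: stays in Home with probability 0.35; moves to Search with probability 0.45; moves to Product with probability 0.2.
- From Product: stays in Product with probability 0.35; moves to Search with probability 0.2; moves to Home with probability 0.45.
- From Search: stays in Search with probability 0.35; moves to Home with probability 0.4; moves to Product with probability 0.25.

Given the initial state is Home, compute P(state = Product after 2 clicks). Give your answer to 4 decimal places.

0.2525

Sum over the intermediate state after 1 click:
P = P(Home→Home)·P(Home→Product) + P(Home→Product)·P(Product→Product) + P(Home→Search)·P(Search→Product)
  = 0.35×0.2 + 0.2×0.35 + 0.45×0.25
  = 0.0700 + 0.0700 + 0.1125 = 0.2525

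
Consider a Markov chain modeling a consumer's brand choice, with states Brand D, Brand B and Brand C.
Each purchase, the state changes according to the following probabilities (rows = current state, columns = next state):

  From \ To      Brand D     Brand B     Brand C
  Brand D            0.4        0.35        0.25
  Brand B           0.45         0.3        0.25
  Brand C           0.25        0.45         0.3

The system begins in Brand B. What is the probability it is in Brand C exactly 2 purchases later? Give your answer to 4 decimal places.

0.2625

Sum over the intermediate state after 1 purchase:
P = P(Brand B→Brand D)·P(Brand D→Brand C) + P(Brand B→Brand B)·P(Brand B→Brand C) + P(Brand B→Brand C)·P(Brand C→Brand C)
  = 0.45×0.25 + 0.3×0.25 + 0.25×0.3
  = 0.1125 + 0.0750 + 0.0750 = 0.2625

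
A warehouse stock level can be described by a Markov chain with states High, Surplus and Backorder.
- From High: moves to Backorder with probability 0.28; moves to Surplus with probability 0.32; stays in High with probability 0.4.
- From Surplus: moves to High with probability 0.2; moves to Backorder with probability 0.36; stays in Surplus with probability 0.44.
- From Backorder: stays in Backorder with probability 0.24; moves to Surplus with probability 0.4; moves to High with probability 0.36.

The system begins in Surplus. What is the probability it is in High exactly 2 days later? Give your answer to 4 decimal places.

Sum over the intermediate state after 1 day:
P = P(Surplus→High)·P(High→High) + P(Surplus→Surplus)·P(Surplus→High) + P(Surplus→Backorder)·P(Backorder→High)
  = 0.2×0.4 + 0.44×0.2 + 0.36×0.36
  = 0.0800 + 0.0880 + 0.1296 = 0.2976

0.2976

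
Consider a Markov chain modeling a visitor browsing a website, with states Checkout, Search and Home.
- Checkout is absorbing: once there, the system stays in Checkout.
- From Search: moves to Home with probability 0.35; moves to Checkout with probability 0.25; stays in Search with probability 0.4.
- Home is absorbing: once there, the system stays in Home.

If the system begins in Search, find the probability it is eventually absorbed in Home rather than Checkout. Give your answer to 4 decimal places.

Let h(s) be the probability of absorption at Home starting from transient state s. Then h(Home) = 1 and h(Checkout) = 0. By first-step analysis:
h(Search) = 0.25·0 + 0.4·h(Search) + 0.35·1
Solving: h(Search) = 0.5833.
Starting from Search, the probability is 0.5833.

0.5833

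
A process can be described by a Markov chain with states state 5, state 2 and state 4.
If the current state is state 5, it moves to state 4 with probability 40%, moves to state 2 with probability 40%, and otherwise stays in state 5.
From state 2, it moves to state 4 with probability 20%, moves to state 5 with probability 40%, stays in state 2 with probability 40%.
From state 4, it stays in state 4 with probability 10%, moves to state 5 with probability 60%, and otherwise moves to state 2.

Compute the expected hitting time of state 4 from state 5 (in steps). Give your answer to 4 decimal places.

Let t(s) be the expected number of steps to first reach state 4 from state s, with t(state 4) = 0. Conditioning on the first step:
t(state 5) = 1 + 0.2·t(state 5) + 0.4·t(state 2)
t(state 2) = 1 + 0.4·t(state 5) + 0.4·t(state 2)
Solving: t(state 5) = 3.1250, t(state 2) = 3.7500.
Expected steps from state 5 to state 4: 3.1250.

3.1250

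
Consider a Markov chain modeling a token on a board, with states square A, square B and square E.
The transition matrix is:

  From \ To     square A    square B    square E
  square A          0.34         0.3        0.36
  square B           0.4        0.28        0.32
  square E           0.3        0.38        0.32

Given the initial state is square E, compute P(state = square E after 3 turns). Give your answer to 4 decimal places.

0.3340

Propagate the distribution vector 3 turns from square E.
After 0 turns: (0.0000, 0.0000, 1.0000)
After 1 turn: (0.3000, 0.3800, 0.3200)
After 2 turns: (0.3500, 0.3180, 0.3320)
After 3 turns: (0.3458, 0.3202, 0.3340)
P(in square E after 3 turns) = 0.3340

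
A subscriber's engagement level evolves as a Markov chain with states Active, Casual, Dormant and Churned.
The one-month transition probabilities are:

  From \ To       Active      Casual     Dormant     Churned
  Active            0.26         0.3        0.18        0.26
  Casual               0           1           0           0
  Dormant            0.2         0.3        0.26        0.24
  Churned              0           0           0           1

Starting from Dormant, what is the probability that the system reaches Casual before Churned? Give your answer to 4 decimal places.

Let h(s) be the probability of absorption at Casual starting from transient state s. Then h(Casual) = 1 and h(Churned) = 0. By first-step analysis:
h(Active) = 0.26·h(Active) + 0.3·1 + 0.18·h(Dormant) + 0.26·0
h(Dormant) = 0.2·h(Active) + 0.3·1 + 0.26·h(Dormant) + 0.24·0
Solving: h(Active) = 0.5395, h(Dormant) = 0.5512.
Starting from Dormant, the probability is 0.5512.

0.5512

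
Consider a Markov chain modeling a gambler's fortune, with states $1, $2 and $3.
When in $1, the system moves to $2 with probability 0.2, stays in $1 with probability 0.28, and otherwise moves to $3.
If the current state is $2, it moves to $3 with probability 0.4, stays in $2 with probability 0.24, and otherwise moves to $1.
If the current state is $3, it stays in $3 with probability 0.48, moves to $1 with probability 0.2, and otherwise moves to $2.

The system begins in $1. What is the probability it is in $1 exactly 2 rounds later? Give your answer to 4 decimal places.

Sum over the intermediate state after 1 round:
P = P($1→$1)·P($1→$1) + P($1→$2)·P($2→$1) + P($1→$3)·P($3→$1)
  = 0.28×0.28 + 0.2×0.36 + 0.52×0.2
  = 0.0784 + 0.0720 + 0.1040 = 0.2544

0.2544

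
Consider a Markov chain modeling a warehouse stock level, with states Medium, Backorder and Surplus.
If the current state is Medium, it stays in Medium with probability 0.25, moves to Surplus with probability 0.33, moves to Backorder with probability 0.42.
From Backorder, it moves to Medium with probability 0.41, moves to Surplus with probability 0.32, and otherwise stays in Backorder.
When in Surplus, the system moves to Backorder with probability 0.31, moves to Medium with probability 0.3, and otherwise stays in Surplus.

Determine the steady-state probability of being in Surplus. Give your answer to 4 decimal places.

Let the stationary distribution be π with π = πP and π_1 + π_2 + π_3 = 1.
π_1 = 0.25·π_1 + 0.41·π_2 + 0.3·π_3
π_2 = 0.42·π_1 + 0.27·π_2 + 0.31·π_3
Solving with the normalization constraint gives π = (0.3205, 0.3320, 0.3475).
So the stationary probability of Surplus is 0.3475.

0.3475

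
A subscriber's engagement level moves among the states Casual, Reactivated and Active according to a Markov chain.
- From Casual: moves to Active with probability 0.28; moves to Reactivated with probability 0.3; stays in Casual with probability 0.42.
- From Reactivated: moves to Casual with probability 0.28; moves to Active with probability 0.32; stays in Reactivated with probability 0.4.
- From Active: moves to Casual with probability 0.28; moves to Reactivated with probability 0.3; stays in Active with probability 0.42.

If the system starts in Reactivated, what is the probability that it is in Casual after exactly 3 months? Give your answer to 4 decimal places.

0.3247

Propagate the distribution vector 3 months from Reactivated.
After 0 months: (0.0000, 1.0000, 0.0000)
After 1 month: (0.2800, 0.4000, 0.3200)
After 2 months: (0.3192, 0.3400, 0.3408)
After 3 months: (0.3247, 0.3340, 0.3413)
P(in Casual after 3 months) = 0.3247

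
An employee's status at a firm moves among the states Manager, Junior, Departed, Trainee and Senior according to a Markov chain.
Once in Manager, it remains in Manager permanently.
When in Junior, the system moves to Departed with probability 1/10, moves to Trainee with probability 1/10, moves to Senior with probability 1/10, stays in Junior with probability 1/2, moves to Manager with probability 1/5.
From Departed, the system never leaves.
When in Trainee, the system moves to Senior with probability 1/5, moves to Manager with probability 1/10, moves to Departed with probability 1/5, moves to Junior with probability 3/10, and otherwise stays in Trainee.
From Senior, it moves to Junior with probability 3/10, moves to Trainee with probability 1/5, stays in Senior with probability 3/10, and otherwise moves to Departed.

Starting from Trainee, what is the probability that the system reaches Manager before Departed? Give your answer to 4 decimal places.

0.4236

Let h(s) be the probability of absorption at Manager starting from transient state s. Then h(Manager) = 1 and h(Departed) = 0. By first-step analysis:
h(Junior) = 0.2·1 + 0.5·h(Junior) + 0.1·0 + 0.1·h(Trainee) + 0.1·h(Senior)
h(Trainee) = 0.1·1 + 0.3·h(Junior) + 0.2·0 + 0.2·h(Trainee) + 0.2·h(Senior)
h(Senior) = 0.3·h(Junior) + 0.2·0 + 0.2·h(Trainee) + 0.3·h(Senior)
Solving: h(Junior) = 0.5567, h(Trainee) = 0.4236, h(Senior) = 0.3596.
Starting from Trainee, the probability is 0.4236.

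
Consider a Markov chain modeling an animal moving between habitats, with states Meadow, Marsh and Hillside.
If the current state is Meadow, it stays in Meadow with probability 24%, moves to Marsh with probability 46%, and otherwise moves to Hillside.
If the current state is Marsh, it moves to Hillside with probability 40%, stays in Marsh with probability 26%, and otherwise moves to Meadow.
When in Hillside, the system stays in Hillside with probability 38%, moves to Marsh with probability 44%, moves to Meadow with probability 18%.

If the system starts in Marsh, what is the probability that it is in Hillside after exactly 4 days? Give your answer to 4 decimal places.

0.3668

Propagate the distribution vector 4 days from Marsh.
After 0 days: (0.0000, 1.0000, 0.0000)
After 1 day: (0.3400, 0.2600, 0.4000)
After 2 days: (0.2420, 0.4000, 0.3580)
After 3 days: (0.2585, 0.3728, 0.3686)
After 4 days: (0.2552, 0.3781, 0.3668)
P(in Hillside after 4 days) = 0.3668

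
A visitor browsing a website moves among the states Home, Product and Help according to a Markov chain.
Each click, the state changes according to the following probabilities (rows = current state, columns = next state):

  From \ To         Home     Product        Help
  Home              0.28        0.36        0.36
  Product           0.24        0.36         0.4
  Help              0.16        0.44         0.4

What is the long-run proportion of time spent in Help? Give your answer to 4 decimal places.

Let the stationary distribution be π with π = πP and π_1 + π_2 + π_3 = 1.
π_1 = 0.28·π_1 + 0.24·π_2 + 0.16·π_3
π_2 = 0.36·π_1 + 0.36·π_2 + 0.44·π_3
Solving with the normalization constraint gives π = (0.2174, 0.3913, 0.3913).
So the stationary probability of Help is 0.3913.

0.3913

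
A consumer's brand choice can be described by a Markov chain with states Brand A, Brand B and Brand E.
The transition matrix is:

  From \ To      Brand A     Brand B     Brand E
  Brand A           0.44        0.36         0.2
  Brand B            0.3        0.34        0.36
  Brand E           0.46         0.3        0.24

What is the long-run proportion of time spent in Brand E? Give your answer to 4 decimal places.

0.2646

Let the stationary distribution be π with π = πP and π_1 + π_2 + π_3 = 1.
π_1 = 0.44·π_1 + 0.3·π_2 + 0.46·π_3
π_2 = 0.36·π_1 + 0.34·π_2 + 0.3·π_3
Solving with the normalization constraint gives π = (0.3981, 0.3374, 0.2646).
So the stationary probability of Brand E is 0.2646.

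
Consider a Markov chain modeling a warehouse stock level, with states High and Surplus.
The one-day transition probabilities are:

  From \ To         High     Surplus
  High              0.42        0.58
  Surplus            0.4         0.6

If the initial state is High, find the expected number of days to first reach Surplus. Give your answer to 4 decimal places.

1.7241

Let t(s) be the expected number of days to first reach Surplus from state s, with t(Surplus) = 0. Conditioning on the first day:
t(High) = 1 + 0.42·t(High)
Solving: t(High) = 1.7241.
Expected days from High to Surplus: 1.7241.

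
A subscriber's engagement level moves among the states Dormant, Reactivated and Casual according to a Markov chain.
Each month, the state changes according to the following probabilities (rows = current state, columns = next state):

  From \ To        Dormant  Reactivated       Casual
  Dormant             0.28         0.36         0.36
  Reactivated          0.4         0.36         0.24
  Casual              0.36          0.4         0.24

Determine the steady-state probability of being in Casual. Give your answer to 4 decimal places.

0.2817

Let the stationary distribution be π with π = πP and π_1 + π_2 + π_3 = 1.
π_1 = 0.28·π_1 + 0.4·π_2 + 0.36·π_3
π_2 = 0.36·π_1 + 0.36·π_2 + 0.4·π_3
Solving with the normalization constraint gives π = (0.3471, 0.3713, 0.2817).
So the stationary probability of Casual is 0.2817.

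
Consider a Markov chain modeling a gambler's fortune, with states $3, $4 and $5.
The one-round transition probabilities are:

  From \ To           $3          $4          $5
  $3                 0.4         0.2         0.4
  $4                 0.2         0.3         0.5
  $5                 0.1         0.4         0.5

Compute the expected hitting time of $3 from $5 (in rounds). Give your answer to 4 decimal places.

Let t(s) be the expected number of rounds to first reach $3 from state s, with t($3) = 0. Conditioning on the first round:
t($4) = 1 + 0.3·t($4) + 0.5·t($5)
t($5) = 1 + 0.4·t($4) + 0.5·t($5)
Solving: t($4) = 6.6667, t($5) = 7.3333.
Expected rounds from $5 to $3: 7.3333.

7.3333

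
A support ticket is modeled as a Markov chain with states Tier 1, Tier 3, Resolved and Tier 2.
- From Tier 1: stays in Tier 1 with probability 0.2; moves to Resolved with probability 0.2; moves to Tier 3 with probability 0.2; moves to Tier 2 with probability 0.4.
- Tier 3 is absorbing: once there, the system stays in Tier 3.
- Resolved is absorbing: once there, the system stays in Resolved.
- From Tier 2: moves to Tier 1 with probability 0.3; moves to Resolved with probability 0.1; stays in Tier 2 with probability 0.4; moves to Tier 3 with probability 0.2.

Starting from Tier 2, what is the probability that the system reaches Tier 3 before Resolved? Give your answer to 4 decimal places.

Let h(s) be the probability of absorption at Tier 3 starting from transient state s. Then h(Tier 3) = 1 and h(Resolved) = 0. By first-step analysis:
h(Tier 1) = 0.2·h(Tier 1) + 0.2·1 + 0.2·0 + 0.4·h(Tier 2)
h(Tier 2) = 0.3·h(Tier 1) + 0.2·1 + 0.1·0 + 0.4·h(Tier 2)
Solving: h(Tier 1) = 0.5556, h(Tier 2) = 0.6111.
Starting from Tier 2, the probability is 0.6111.

0.6111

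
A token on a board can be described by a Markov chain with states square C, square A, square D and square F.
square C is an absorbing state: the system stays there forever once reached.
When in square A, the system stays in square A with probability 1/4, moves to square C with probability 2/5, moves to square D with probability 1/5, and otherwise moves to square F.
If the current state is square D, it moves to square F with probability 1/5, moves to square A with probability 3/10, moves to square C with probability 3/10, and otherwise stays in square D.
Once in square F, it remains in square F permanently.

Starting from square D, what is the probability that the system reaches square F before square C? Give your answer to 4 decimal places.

0.3611

Let h(s) be the probability of absorption at square F starting from transient state s. Then h(square F) = 1 and h(square C) = 0. By first-step analysis:
h(square A) = 0.4·0 + 0.25·h(square A) + 0.2·h(square D) + 0.15·1
h(square D) = 0.3·0 + 0.3·h(square A) + 0.2·h(square D) + 0.2·1
Solving: h(square A) = 0.2963, h(square D) = 0.3611.
Starting from square D, the probability is 0.3611.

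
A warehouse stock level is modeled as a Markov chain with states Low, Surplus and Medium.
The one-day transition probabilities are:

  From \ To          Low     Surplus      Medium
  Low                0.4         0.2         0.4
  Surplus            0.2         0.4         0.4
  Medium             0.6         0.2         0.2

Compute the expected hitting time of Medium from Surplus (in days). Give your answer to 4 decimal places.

Let t(s) be the expected number of days to first reach Medium from state s, with t(Medium) = 0. Conditioning on the first day:
t(Low) = 1 + 0.4·t(Low) + 0.2·t(Surplus)
t(Surplus) = 1 + 0.2·t(Low) + 0.4·t(Surplus)
Solving: t(Low) = 2.5000, t(Surplus) = 2.5000.
Expected days from Surplus to Medium: 2.5000.

2.5000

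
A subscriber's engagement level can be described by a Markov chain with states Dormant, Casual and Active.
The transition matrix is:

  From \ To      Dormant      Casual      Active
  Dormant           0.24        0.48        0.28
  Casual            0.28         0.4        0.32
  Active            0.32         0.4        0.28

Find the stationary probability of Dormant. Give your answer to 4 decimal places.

Let the stationary distribution be π with π = πP and π_1 + π_2 + π_3 = 1.
π_1 = 0.24·π_1 + 0.28·π_2 + 0.32·π_3
π_2 = 0.48·π_1 + 0.4·π_2 + 0.4·π_3
Solving with the normalization constraint gives π = (0.2806, 0.4225, 0.2969).
So the stationary probability of Dormant is 0.2806.

0.2806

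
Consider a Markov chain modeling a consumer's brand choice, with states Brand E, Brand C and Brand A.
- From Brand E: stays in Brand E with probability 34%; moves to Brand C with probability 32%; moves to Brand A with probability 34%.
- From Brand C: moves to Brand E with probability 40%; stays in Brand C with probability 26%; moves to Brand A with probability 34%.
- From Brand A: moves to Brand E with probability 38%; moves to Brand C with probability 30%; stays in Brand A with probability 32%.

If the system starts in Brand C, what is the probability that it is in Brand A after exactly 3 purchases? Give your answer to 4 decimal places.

Propagate the distribution vector 3 purchases from Brand C.
After 0 purchases: (0.0000, 1.0000, 0.0000)
After 1 purchase: (0.4000, 0.2600, 0.3400)
After 2 purchases: (0.3692, 0.2976, 0.3332)
After 3 purchases: (0.3712, 0.2955, 0.3333)
P(in Brand A after 3 purchases) = 0.3333

0.3333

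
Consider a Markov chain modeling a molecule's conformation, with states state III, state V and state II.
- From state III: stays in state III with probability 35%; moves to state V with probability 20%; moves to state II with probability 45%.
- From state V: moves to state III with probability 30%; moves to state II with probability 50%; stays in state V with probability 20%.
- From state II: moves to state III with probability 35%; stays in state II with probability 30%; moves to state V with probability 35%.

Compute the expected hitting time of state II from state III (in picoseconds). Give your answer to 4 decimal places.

Let t(s) be the expected number of picoseconds to first reach state II from state s, with t(state II) = 0. Conditioning on the first picosecond:
t(state III) = 1 + 0.35·t(state III) + 0.2·t(state V)
t(state V) = 1 + 0.3·t(state III) + 0.2·t(state V)
Solving: t(state III) = 2.1739, t(state V) = 2.0652.
Expected picoseconds from state III to state II: 2.1739.

2.1739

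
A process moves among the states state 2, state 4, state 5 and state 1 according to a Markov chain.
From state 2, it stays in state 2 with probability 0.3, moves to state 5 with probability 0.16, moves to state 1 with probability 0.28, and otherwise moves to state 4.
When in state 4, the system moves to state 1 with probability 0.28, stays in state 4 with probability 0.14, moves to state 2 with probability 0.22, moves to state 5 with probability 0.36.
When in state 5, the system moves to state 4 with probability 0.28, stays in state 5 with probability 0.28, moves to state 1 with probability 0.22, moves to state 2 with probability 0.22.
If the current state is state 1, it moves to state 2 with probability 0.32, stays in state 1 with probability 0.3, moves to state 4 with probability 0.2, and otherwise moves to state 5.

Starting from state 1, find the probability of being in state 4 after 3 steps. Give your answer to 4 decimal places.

Propagate the distribution vector 3 steps from state 1.
After 0 steps: (0.0000, 0.0000, 0.0000, 1.0000)
After 1 step: (0.3200, 0.2000, 0.1800, 0.3000)
After 2 steps: (0.2756, 0.2216, 0.2276, 0.2752)
After 3 steps: (0.2696, 0.2214, 0.2371, 0.2718)
P(in state 4 after 3 steps) = 0.2214

0.2214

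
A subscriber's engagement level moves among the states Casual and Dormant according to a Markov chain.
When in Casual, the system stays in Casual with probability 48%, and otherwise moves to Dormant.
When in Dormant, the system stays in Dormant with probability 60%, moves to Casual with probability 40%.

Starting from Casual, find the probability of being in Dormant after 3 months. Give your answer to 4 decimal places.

Propagate the distribution vector 3 months from Casual.
After 0 months: (1.0000, 0.0000)
After 1 month: (0.4800, 0.5200)
After 2 months: (0.4384, 0.5616)
After 3 months: (0.4351, 0.5649)
P(in Dormant after 3 months) = 0.5649

0.5649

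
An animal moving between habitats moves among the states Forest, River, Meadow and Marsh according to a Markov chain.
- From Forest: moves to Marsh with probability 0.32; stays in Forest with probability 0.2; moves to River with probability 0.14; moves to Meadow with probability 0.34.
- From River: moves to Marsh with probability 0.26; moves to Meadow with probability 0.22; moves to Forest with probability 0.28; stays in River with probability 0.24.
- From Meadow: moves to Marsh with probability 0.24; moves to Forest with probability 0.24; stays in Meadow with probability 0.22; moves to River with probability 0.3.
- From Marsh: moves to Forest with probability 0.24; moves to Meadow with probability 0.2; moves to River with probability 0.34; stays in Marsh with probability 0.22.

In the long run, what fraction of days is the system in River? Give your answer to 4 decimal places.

0.2565

Let the stationary distribution be π with π = πP and π_1 + π_2 + π_3 + π_4 = 1.
π_1 = 0.2·π_1 + 0.28·π_2 + 0.24·π_3 + 0.24·π_4
π_2 = 0.14·π_1 + 0.24·π_2 + 0.3·π_3 + 0.34·π_4
π_3 = 0.34·π_1 + 0.22·π_2 + 0.22·π_3 + 0.2·π_4
Solving with the normalization constraint gives π = (0.2406, 0.2565, 0.2437, 0.2592).
So the stationary probability of River is 0.2565.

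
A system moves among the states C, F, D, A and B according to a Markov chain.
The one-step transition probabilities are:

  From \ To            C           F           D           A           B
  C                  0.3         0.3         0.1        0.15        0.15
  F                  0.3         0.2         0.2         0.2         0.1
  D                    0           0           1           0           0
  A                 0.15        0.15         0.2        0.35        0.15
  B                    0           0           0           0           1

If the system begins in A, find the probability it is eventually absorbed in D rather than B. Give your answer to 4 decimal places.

Let h(s) be the probability of absorption at D starting from transient state s. Then h(D) = 1 and h(B) = 0. By first-step analysis:
h(C) = 0.3·h(C) + 0.3·h(F) + 0.1·1 + 0.15·h(A) + 0.15·0
h(F) = 0.3·h(C) + 0.2·h(F) + 0.2·1 + 0.2·h(A) + 0.1·0
h(A) = 0.15·h(C) + 0.15·h(F) + 0.2·1 + 0.35·h(A) + 0.15·0
Solving: h(C) = 0.5125, h(F) = 0.5823, h(A) = 0.5603.
Starting from A, the probability is 0.5603.

0.5603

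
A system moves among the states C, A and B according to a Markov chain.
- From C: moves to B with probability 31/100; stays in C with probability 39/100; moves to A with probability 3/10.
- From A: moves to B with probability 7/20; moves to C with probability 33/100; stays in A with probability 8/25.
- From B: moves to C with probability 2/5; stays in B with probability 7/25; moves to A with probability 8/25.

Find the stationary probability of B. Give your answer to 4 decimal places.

Let the stationary distribution be π with π = πP and π_1 + π_2 + π_3 = 1.
π_1 = 0.39·π_1 + 0.33·π_2 + 0.4·π_3
π_2 = 0.3·π_1 + 0.32·π_2 + 0.32·π_3
Solving with the normalization constraint gives π = (0.3744, 0.3125, 0.3131).
So the stationary probability of B is 0.3131.

0.3131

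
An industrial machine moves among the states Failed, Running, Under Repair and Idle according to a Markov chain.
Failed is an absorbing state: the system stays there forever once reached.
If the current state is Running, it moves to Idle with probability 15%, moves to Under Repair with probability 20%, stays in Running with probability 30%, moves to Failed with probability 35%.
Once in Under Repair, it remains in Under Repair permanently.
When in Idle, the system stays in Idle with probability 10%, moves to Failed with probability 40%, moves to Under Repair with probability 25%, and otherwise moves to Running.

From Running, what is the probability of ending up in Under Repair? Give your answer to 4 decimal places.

0.3671

Let h(s) be the probability of absorption at Under Repair starting from transient state s. Then h(Under Repair) = 1 and h(Failed) = 0. By first-step analysis:
h(Running) = 0.35·0 + 0.3·h(Running) + 0.2·1 + 0.15·h(Idle)
h(Idle) = 0.4·0 + 0.25·h(Running) + 0.25·1 + 0.1·h(Idle)
Solving: h(Running) = 0.3671, h(Idle) = 0.3797.
Starting from Running, the probability is 0.3671.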